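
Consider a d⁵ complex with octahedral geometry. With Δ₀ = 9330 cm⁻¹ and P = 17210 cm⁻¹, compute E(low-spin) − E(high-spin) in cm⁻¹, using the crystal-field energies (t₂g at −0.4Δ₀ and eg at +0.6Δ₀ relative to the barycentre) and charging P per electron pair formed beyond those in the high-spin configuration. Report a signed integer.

In the high-spin limit (t₂g³ eg²) the orbital term is 0.0Δ₀ = 0 cm⁻¹, with no excess pairing.
Low-spin t₂g⁵ eg⁰ gives -2.0Δ₀ = -18660 cm⁻¹, but forming 2 extra pairs costs 2P = 34420 cm⁻¹, so E(LS) = -18660 + 34420 = 15760 cm⁻¹.
E(LS) − E(HS) = 15760 − (0) = 15760 cm⁻¹.

15760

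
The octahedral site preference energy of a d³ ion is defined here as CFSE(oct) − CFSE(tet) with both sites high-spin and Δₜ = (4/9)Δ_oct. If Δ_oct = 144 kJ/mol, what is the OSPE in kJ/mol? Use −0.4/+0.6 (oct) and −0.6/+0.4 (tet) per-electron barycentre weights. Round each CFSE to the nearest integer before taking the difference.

-122

Octahedral (high-spin): t2g^3 e_g^0, CFSE = 3(−0.4) + 0(+0.6) = -1.2Δ_oct = -1.2 × 144 = -173 kJ/mol.
In a tetrahedral site the filling is e^2 t2^1: CFSE(tet) = -0.8Δₜ = -0.8 × (4/9)(144) = -51 kJ/mol.
Subtracting, OSPE = -173 − (-51) = -122 kJ/mol.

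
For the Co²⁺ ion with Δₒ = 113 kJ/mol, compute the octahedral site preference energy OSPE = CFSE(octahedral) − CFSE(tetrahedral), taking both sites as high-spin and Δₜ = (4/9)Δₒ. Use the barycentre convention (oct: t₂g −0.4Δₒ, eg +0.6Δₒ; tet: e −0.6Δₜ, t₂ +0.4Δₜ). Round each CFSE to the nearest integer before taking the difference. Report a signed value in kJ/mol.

Co is in group 9, so Co²⁺ is d⁷ (9 − 2 = 7).
In an octahedral site d⁷ (HS) is t2g^5 e_g^2, giving CFSE(oct) = -0.8Δₒ = -90 kJ/mol.
In a tetrahedral site the filling is e^4 t2^3: CFSE(tet) = -1.2Δₜ = -1.2 × (4/9)(113) = -60 kJ/mol.
OSPE = -90 − (-60) = -30 kJ/mol.

-30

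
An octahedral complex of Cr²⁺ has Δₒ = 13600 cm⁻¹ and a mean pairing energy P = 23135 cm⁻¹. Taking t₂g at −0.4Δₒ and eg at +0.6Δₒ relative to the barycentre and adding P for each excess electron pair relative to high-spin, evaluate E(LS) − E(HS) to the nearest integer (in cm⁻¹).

9535

Cr sits in group 6; removing 2 electrons leaves Cr²⁺ with 6 − 2 = 4 d electrons.
High-spin: t₂g³ eg¹, CFSE = -0.6Δₒ = -8160 cm⁻¹.
Low-spin: t₂g⁴ eg⁰, orbital CFSE = -1.6Δₒ = -21760 cm⁻¹; plus 1 excess pair × P = +23135 cm⁻¹; total 1375 cm⁻¹.
E(LS) − E(HS) = 1375 − (-8160) = 9535 cm⁻¹.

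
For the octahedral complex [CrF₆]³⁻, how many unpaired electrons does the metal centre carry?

3

Each F⁻ contributes -1; 6 × (-1) = -6. With overall charge -3, Cr is in the +3 oxidation state.
Cr is in group 6, so Cr³⁺ is d³ (6 − 3 = 3).
Configuration: t₂g³ eg⁰, giving 3 unpaired electrons.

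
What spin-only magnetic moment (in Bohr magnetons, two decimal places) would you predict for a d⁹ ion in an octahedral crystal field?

Configuration: t₂g⁶ eg³ → 1 unpaired electron.
μ(spin-only) = √[1(1+2)] = √3 ≈ 1.73 Bohr magnetons.

1.73 Bohr magnetons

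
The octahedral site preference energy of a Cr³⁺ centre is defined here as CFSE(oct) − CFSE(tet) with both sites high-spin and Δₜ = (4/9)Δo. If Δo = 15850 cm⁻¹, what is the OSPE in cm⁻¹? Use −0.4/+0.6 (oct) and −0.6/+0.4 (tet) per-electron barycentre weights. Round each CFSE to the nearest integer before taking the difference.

Cr sits in group 6; removing 3 electrons leaves Cr³⁺ with 6 − 3 = 3 d electrons.
Octahedral high-spin t₂g³ eg⁰: CFSE = -1.2 × 15850 = -19020 cm⁻¹.
Tetrahedral e² t₂¹ gives -0.8Δₜ = -0.8 × (4/9) × 15850 = -5636 cm⁻¹.
Subtracting, OSPE = -19020 − (-5636) = -13384 cm⁻¹.

-13384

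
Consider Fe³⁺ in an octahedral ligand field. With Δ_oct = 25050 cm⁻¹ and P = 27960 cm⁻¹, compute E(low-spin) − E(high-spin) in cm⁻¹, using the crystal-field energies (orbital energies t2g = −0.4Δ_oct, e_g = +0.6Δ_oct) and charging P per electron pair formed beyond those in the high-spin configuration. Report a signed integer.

Fe³⁺: group 8, so d-count = 8 − 3 = 5.
In the high-spin limit (t2g^3 e_g^2) the orbital term is 0.0Δ_oct = 0 cm⁻¹, with no excess pairing.
For low-spin the configuration is t2g^5 e_g^0: orbital energy -2.0 × 25050 = -50100 cm⁻¹, and 2 additional pairs relative to high-spin add 55920 cm⁻¹, giving 5820 cm⁻¹.
E(LS) − E(HS) = 5820 − (0) = 5820 cm⁻¹.

5820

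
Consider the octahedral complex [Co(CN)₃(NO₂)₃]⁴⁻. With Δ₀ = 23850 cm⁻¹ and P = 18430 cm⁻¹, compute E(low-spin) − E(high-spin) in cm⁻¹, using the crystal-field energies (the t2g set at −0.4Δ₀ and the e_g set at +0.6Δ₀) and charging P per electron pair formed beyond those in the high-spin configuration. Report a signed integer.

Ligand charges: 3×(-1) from CN⁻ and 3×(-1) from NO₂⁻ sum to -6; with overall charge -4, Co is +2.
Co²⁺: group 9, so d-count = 9 − 2 = 7.
In the high-spin limit (t2g^5 e_g^2) the orbital term is -0.8Δ₀ = -19080 cm⁻¹, with no excess pairing.
Low-spin: t2g^6 e_g^1, orbital CFSE = -1.8Δ₀ = -42930 cm⁻¹; plus 1 excess pair × P = +18430 cm⁻¹; total -24500 cm⁻¹.
Thus E(LS) − E(HS) = -5420 cm⁻¹.

-5420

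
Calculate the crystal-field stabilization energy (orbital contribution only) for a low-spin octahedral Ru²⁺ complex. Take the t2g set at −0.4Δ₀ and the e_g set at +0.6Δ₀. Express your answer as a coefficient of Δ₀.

-2.4 Δ₀

Ru is in group 8, so Ru²⁺ is d⁶ (8 − 2 = 6).
Configuration: t2g^6 e_g^0.
CFSE = 6(-0.4Δ₀) + 0(0.6Δ₀) = -2.4Δ₀ + 0.0Δ₀ = -2.4Δ₀.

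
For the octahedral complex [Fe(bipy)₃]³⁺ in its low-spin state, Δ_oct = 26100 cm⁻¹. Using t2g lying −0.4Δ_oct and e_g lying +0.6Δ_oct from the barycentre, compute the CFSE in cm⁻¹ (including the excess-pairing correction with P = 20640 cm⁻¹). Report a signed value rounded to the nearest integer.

bipy is neutral, so the +3 overall charge sits on Fe: oxidation state +3.
Fe³⁺: group 8, so d-count = 8 − 3 = 5.
The d⁵ electrons fill as t2g^5 e_g^0.
The orbital stabilization is -2.0Δ_oct = -2.0 × 26100 = -52200 cm⁻¹.
Pairing penalty: 2 pairs vs 0 in the high-spin reference → 2 extra × P = 41280 cm⁻¹.
Combining: -52200 + 41280 = -10920 cm⁻¹.

-10920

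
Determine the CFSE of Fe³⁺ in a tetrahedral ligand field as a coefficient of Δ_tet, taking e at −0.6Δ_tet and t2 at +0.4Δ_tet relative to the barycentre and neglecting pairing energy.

0.0 Δ_tet

Group 8 minus oxidation state +3 gives a d⁵ configuration for Fe³⁺.
Tetrahedral splitting is small, so the complex is high-spin.
Configuration: e^2 t2^3.
CFSE = 2(-0.6Δ_tet) + 3(0.4Δ_tet) = -1.2Δ_tet + 1.2Δ_tet = 0.0Δ_tet.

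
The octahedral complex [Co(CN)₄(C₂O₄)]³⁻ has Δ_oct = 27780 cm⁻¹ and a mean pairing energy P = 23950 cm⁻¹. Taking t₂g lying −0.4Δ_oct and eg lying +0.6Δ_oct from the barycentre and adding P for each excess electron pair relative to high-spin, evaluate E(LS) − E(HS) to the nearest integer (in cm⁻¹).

Ligand charges: 4×(-1) from CN⁻ and 1×(-2) from C₂O₄²⁻ sum to -6; with overall charge -3, Co is +3.
Co sits in group 9; removing 3 electrons leaves Co³⁺ with 9 − 3 = 6 d electrons.
In the high-spin limit (t₂g⁴ eg²) the orbital term is -0.4Δ_oct = -11112 cm⁻¹, with no excess pairing.
Low-spin t₂g⁶ eg⁰ gives -2.4Δ_oct = -66672 cm⁻¹, but forming 2 extra pairs costs 2P = 47900 cm⁻¹, so E(LS) = -66672 + 47900 = -18772 cm⁻¹.
The difference is -18772 − (-11112) = -7660 cm⁻¹, so low-spin lies lower.

-7660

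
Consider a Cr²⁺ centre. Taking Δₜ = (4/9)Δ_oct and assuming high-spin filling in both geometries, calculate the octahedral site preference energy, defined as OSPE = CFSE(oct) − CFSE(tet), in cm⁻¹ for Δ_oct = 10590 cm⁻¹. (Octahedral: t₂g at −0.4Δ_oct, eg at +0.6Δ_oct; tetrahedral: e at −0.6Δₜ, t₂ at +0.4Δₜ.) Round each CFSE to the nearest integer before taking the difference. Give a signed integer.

Cr²⁺: group 6, so d-count = 6 − 2 = 4.
Octahedral high-spin t₂g³ eg¹: CFSE = -0.6 × 10590 = -6354 cm⁻¹.
Tetrahedral e² t₂² gives -0.4Δₜ = -0.4 × (4/9) × 10590 = -1883 cm⁻¹.
Subtracting, OSPE = -6354 − (-1883) = -4471 cm⁻¹.

-4471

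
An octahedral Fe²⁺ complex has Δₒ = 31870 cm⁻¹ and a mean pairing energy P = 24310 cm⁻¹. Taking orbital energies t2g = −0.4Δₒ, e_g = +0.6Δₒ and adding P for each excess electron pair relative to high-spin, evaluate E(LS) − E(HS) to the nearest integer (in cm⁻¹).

-15120

Group 8 minus oxidation state +2 gives a d⁶ configuration for Fe²⁺.
High-spin: t2g^4 e_g^2, CFSE = -0.4Δₒ = -12748 cm⁻¹.
For low-spin the configuration is t2g^6 e_g^0: orbital energy -2.4 × 31870 = -76488 cm⁻¹, and 2 additional pairs relative to high-spin add 48620 cm⁻¹, giving -27868 cm⁻¹.
Thus E(LS) − E(HS) = -15120 cm⁻¹.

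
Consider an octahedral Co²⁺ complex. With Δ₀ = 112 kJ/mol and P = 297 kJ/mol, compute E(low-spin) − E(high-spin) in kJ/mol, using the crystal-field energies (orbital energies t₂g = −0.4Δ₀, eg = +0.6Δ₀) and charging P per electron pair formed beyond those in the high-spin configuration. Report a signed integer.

Group 9 minus oxidation state +2 gives a d⁷ configuration for Co²⁺.
In the high-spin limit (t₂g⁵ eg²) the orbital term is -0.8Δ₀ = -90 kJ/mol, with no excess pairing.
For low-spin the configuration is t₂g⁶ eg¹: orbital energy -1.8 × 112 = -202 kJ/mol, and 1 additional pair relative to high-spin adds 297 kJ/mol, giving 95 kJ/mol.
Thus E(LS) − E(HS) = 185 kJ/mol.

185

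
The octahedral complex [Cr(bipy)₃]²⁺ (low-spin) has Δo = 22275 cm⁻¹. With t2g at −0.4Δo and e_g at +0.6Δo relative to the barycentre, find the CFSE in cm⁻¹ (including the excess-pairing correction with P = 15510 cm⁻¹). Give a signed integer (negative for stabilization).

-20130

bipy is neutral, so the +2 overall charge sits on Cr: oxidation state +2.
Cr²⁺: group 6, so d-count = 6 − 2 = 4.
Electron filling gives t2g^4 e_g^0.
CFSE(orbital) = 4×(-0.4Δo) + 0×(0.6Δo) = -1.6Δo; with Δo = 22275 cm⁻¹ that is -35640 cm⁻¹.
Pairing penalty: 1 pair vs 0 in the high-spin reference → 1 extra × P = 15510 cm⁻¹.
Net CFSE = -35640 + 15510 = -20130 cm⁻¹.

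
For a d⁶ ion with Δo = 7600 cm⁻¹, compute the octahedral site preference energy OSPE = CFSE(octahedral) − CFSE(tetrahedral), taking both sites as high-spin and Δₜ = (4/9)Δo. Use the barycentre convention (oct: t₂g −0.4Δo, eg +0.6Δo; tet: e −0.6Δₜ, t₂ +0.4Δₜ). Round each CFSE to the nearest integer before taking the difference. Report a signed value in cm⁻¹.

In an octahedral site d⁶ (HS) is t₂g⁴ eg², giving CFSE(oct) = -0.4Δo = -3040 cm⁻¹.
Tetrahedral: e³ t₂³, CFSE = 3(−0.6) + 3(+0.4) = -0.6Δₜ = -0.6 × (4/9) × 7600 = -2027 cm⁻¹.
OSPE = -3040 − (-2027) = -1013 cm⁻¹.

-1013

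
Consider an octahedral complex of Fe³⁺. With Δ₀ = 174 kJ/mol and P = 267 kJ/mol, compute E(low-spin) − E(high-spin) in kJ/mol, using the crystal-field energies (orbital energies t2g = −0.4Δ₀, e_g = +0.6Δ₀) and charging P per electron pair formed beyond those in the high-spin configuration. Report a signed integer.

186

Fe³⁺: group 8, so d-count = 8 − 3 = 5.
In the high-spin limit (t2g^3 e_g^2) the orbital term is 0.0Δ₀ = 0 kJ/mol, with no excess pairing.
Low-spin t2g^5 e_g^0 gives -2.0Δ₀ = -348 kJ/mol, but forming 2 extra pairs costs 2P = 534 kJ/mol, so E(LS) = -348 + 534 = 186 kJ/mol.
Thus E(LS) − E(HS) = 186 kJ/mol.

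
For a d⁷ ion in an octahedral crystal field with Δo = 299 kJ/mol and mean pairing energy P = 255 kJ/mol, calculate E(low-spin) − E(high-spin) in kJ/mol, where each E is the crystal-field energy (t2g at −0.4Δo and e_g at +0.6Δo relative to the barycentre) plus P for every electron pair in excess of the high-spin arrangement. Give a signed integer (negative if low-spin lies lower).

High-spin d⁷ fills as t2g^5 e_g^2 with CFSE 5(−0.4) + 2(+0.6) = -0.8Δo = -239 kJ/mol.
For low-spin the configuration is t2g^6 e_g^1: orbital energy -1.8 × 299 = -538 kJ/mol, and 1 additional pair relative to high-spin adds 255 kJ/mol, giving -283 kJ/mol.
Thus E(LS) − E(HS) = -44 kJ/mol.

-44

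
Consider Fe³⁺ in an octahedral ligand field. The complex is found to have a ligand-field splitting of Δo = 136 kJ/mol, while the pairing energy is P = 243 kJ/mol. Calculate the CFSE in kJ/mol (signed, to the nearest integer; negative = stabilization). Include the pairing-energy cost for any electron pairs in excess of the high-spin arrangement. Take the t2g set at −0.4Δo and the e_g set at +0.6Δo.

Fe³⁺: group 8, so d-count = 8 − 3 = 5.
Δo < P, so pairing is avoided: the ground state is high-spin.
That gives t2g^3 e_g^2.
Orbital CFSE = 0.0Δo = 0.0 × 136 = 0 kJ/mol.
High-spin has no excess pairs, so no pairing correction applies.

0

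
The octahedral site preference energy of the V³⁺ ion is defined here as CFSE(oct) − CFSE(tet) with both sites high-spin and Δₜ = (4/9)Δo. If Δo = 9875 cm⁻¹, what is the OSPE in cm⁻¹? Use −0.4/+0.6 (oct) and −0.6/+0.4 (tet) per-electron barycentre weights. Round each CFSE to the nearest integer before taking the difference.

-2633

Group 5 minus oxidation state +3 gives a d² configuration for V³⁺.
Octahedral (high-spin): t₂g² eg⁰, CFSE = 2(−0.4) + 0(+0.6) = -0.8Δo = -0.8 × 9875 = -7900 cm⁻¹.
In a tetrahedral site the filling is e² t₂⁰: CFSE(tet) = -1.2Δₜ = -1.2 × (4/9)(9875) = -5267 cm⁻¹.
OSPE = CFSE(oct) − CFSE(tet) = -7900 − (-5267) = -2633 cm⁻¹.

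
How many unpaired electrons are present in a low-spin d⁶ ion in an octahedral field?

Configuration: t₂g⁶ eg⁰, giving 0 unpaired electrons.

0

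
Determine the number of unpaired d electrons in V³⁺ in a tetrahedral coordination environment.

V is in group 5, so V³⁺ is d² (5 − 3 = 2).
With tetrahedral geometry the complex is necessarily high-spin.
Configuration: e² t₂⁰, giving 2 unpaired electrons.

2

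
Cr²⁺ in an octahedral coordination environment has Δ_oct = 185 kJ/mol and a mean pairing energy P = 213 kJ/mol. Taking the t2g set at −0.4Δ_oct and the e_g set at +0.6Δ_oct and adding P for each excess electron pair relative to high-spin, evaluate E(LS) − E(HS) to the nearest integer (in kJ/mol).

Cr is in group 6, so Cr²⁺ is d⁴ (6 − 2 = 4).
High-spin: t2g^3 e_g^1, CFSE = -0.6Δ_oct = -111 kJ/mol.
For low-spin the configuration is t2g^4 e_g^0: orbital energy -1.6 × 185 = -296 kJ/mol, and 1 additional pair relative to high-spin adds 213 kJ/mol, giving -83 kJ/mol.
E(LS) − E(HS) = -83 − (-111) = 28 kJ/mol.

28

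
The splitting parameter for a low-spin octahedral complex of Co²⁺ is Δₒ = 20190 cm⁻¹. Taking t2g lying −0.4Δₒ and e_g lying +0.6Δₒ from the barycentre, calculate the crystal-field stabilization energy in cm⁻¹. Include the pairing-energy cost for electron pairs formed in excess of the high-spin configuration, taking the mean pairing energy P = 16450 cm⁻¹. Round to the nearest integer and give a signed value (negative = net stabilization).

-19892

Co is in group 9, so Co²⁺ is d⁷ (9 − 2 = 7).
The d⁷ electrons fill as t2g^6 e_g^1.
The orbital stabilization is -1.8Δₒ = -1.8 × 20190 = -36342 cm⁻¹.
Relative to high-spin t2g^5 e_g^2 (2 paired), the low-spin configuration has 1 additional pair, contributing +1 × 16450 = +16450 cm⁻¹.
Combining: -36342 + 16450 = -19892 cm⁻¹.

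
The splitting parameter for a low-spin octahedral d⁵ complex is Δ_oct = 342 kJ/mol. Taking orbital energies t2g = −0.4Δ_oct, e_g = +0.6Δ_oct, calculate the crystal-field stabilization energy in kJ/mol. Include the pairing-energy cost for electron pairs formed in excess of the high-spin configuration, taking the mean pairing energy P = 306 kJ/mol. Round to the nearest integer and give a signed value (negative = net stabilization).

Configuration: t2g^5 e_g^0.
The orbital stabilization is -2.0Δ_oct = -2.0 × 342 = -684 kJ/mol.
Pairing penalty: 2 pairs vs 0 in the high-spin reference → 2 extra × P = 612 kJ/mol.
Overall CFSE = -684 + 612 = -72 kJ/mol.

-72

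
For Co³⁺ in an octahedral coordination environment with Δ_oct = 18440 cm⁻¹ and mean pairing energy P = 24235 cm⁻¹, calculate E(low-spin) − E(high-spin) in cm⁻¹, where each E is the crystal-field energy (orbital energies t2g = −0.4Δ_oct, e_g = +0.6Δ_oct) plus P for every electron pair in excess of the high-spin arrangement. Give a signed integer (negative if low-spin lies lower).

Co³⁺: group 9, so d-count = 9 − 3 = 6.
High-spin: t2g^4 e_g^2, CFSE = -0.4Δ_oct = -7376 cm⁻¹.
Low-spin: t2g^6 e_g^0, orbital CFSE = -2.4Δ_oct = -44256 cm⁻¹; plus 2 excess pairs × P = +48470 cm⁻¹; total 4214 cm⁻¹.
E(LS) − E(HS) = 4214 − (-7376) = 11590 cm⁻¹.

11590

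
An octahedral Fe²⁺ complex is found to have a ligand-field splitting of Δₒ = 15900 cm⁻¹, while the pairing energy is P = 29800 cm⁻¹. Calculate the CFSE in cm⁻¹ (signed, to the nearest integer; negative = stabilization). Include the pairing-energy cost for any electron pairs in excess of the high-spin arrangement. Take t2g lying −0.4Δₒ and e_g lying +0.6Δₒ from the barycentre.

Group 8 minus oxidation state +2 gives a d⁶ configuration for Fe²⁺.
Δₒ < P, so pairing is avoided: the ground state is high-spin.
Filling d⁶ accordingly: t2g^4 e_g^2.
Orbital CFSE = -0.4Δₒ = -0.4 × 15900 = -6360 cm⁻¹.
High-spin has no excess pairs, so no pairing correction applies.

-6360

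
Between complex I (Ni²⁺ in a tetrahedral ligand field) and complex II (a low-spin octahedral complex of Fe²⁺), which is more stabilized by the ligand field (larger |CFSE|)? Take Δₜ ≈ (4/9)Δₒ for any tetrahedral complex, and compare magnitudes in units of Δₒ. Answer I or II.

II

I: Ni sits in group 10; removing 2 electrons leaves Ni²⁺ with 10 − 2 = 8 d electrons; Tetrahedral splitting is small, so the complex is high-spin; e^4 t2^4, CFSE = -0.8Δₜ ≈ -0.36Δₒ.
II: Fe sits in group 8; removing 2 electrons leaves Fe²⁺ with 8 − 2 = 6 d electrons; t2g^6 e_g^0, CFSE = -2.4Δₒ.
So II has the larger |CFSE|.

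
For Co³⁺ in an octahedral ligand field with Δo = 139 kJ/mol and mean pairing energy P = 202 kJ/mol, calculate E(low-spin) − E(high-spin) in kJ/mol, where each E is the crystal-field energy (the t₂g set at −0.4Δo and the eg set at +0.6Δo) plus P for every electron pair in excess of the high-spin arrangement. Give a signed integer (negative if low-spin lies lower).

126

Co is in group 9, so Co³⁺ is d⁶ (9 − 3 = 6).
High-spin d⁶ fills as t₂g⁴ eg² with CFSE 4(−0.4) + 2(+0.6) = -0.4Δo = -56 kJ/mol.
Low-spin t₂g⁶ eg⁰ gives -2.4Δo = -334 kJ/mol, but forming 2 extra pairs costs 2P = 404 kJ/mol, so E(LS) = -334 + 404 = 70 kJ/mol.
The difference is 70 − (-56) = 126 kJ/mol, so high-spin lies lower.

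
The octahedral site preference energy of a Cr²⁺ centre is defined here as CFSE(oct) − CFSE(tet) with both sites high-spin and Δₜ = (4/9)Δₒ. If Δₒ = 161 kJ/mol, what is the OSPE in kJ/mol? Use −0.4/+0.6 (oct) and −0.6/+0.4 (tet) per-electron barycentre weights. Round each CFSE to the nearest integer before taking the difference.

Cr²⁺: group 6, so d-count = 6 − 2 = 4.
Octahedral (high-spin): t₂g³ eg¹, CFSE = 3(−0.4) + 1(+0.6) = -0.6Δₒ = -0.6 × 161 = -97 kJ/mol.
Tetrahedral e² t₂² gives -0.4Δₜ = -0.4 × (4/9) × 161 = -29 kJ/mol.
OSPE = CFSE(oct) − CFSE(tet) = -97 − (-29) = -68 kJ/mol.

-68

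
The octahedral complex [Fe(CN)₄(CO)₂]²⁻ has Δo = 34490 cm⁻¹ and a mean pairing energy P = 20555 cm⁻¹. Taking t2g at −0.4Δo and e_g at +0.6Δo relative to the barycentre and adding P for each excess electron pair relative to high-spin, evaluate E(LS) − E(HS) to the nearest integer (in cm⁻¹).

Ligand charges: 4×(-1) from CN⁻ and 2×(+0) from CO sum to -4; with overall charge -2, Fe is +2.
Fe sits in group 8; removing 2 electrons leaves Fe²⁺ with 8 − 2 = 6 d electrons.
High-spin d⁶ fills as t2g^4 e_g^2 with CFSE 4(−0.4) + 2(+0.6) = -0.4Δo = -13796 cm⁻¹.
Low-spin: t2g^6 e_g^0, orbital CFSE = -2.4Δo = -82776 cm⁻¹; plus 2 excess pairs × P = +41110 cm⁻¹; total -41666 cm⁻¹.
E(LS) − E(HS) = -41666 − (-13796) = -27870 cm⁻¹.

-27870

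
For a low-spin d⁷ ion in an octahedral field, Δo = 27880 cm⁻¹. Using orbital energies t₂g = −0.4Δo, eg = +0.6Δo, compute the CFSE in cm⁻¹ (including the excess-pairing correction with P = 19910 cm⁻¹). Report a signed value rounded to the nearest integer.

Electron filling gives t₂g⁶ eg¹.
CFSE(orbital) = 6×(-0.4Δo) + 1×(0.6Δo) = -1.8Δo; with Δo = 27880 cm⁻¹ that is -50184 cm⁻¹.
High-spin d⁷ would be t₂g⁵ eg² with 2 pairs; low-spin has 3, so 1 excess pair costs +1P = +19910 cm⁻¹.
Overall CFSE = -50184 + 19910 = -30274 cm⁻¹.

-30274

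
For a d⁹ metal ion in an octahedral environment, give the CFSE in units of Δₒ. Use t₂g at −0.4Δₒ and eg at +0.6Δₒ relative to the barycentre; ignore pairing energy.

Configuration: t₂g⁶ eg³.
CFSE = 6(-0.4Δₒ) + 3(0.6Δₒ) = -2.4Δₒ + 1.8Δₒ = -0.6Δₒ.

-0.6 Δₒ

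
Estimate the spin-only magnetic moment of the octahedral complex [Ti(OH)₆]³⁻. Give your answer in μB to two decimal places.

Each OH⁻ contributes -1; 6 × (-1) = -6. With overall charge -3, Ti is in the +3 oxidation state.
Ti³⁺: group 4, so d-count = 4 − 3 = 1.
Configuration: t₂g¹ eg⁰ → 1 unpaired electron.
μ(spin-only) = √[1(1+2)] = √3 ≈ 1.73 μB.

1.73 μB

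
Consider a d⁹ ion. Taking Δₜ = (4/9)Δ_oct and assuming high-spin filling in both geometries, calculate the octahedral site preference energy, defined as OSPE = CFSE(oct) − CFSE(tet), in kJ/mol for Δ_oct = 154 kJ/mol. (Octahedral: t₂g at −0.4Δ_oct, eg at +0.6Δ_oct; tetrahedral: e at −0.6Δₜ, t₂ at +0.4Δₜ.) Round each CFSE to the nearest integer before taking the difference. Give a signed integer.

In an octahedral site d⁹ (HS) is t₂g⁶ eg³, giving CFSE(oct) = -0.6Δ_oct = -92 kJ/mol.
Tetrahedral: e⁴ t₂⁵, CFSE = 4(−0.6) + 5(+0.4) = -0.4Δₜ = -0.4 × (4/9) × 154 = -27 kJ/mol.
OSPE = -92 − (-27) = -65 kJ/mol.

-65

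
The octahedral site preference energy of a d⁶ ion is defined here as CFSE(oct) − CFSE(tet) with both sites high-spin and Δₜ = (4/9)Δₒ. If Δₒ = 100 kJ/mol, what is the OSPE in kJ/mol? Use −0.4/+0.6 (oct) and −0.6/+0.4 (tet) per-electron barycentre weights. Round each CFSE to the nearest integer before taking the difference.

Octahedral high-spin t₂g⁴ eg²: CFSE = -0.4 × 100 = -40 kJ/mol.
In a tetrahedral site the filling is e³ t₂³: CFSE(tet) = -0.6Δₜ = -0.6 × (4/9)(100) = -27 kJ/mol.
OSPE = CFSE(oct) − CFSE(tet) = -40 − (-27) = -13 kJ/mol.

-13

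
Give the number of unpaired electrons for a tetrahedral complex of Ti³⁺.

1

Ti is in group 4, so Ti³⁺ is d¹ (4 − 3 = 1).
Tetrahedral fields are weak (Δₜ ≈ 4/9 Δₒ), so electrons fill high-spin.
Configuration: e¹ t₂⁰, giving 1 unpaired electron.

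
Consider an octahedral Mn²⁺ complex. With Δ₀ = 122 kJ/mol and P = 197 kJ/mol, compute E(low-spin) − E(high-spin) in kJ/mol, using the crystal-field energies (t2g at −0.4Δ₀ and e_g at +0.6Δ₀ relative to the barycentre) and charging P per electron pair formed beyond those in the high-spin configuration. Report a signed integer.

150

Mn is in group 7, so Mn²⁺ is d⁵ (7 − 2 = 5).
High-spin d⁵ fills as t2g^3 e_g^2 with CFSE 3(−0.4) + 2(+0.6) = 0.0Δ₀ = 0 kJ/mol.
Low-spin: t2g^5 e_g^0, orbital CFSE = -2.0Δ₀ = -244 kJ/mol; plus 2 excess pairs × P = +394 kJ/mol; total 150 kJ/mol.
E(LS) − E(HS) = 150 − (0) = 150 kJ/mol.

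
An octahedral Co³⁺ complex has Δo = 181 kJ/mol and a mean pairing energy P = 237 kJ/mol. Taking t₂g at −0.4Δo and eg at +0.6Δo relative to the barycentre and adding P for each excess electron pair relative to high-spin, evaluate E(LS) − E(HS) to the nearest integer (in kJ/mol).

Group 9 minus oxidation state +3 gives a d⁶ configuration for Co³⁺.
In the high-spin limit (t₂g⁴ eg²) the orbital term is -0.4Δo = -72 kJ/mol, with no excess pairing.
For low-spin the configuration is t₂g⁶ eg⁰: orbital energy -2.4 × 181 = -434 kJ/mol, and 2 additional pairs relative to high-spin add 474 kJ/mol, giving 40 kJ/mol.
Thus E(LS) − E(HS) = 112 kJ/mol.

112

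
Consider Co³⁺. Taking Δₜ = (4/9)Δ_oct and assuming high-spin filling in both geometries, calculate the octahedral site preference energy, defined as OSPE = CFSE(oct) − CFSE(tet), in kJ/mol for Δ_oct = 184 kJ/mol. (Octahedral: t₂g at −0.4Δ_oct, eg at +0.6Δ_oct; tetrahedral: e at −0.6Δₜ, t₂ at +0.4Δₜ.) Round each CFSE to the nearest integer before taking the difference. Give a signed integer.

Group 9 minus oxidation state +3 gives a d⁶ configuration for Co³⁺.
Octahedral (high-spin): t2g^4 e_g^2, CFSE = 4(−0.4) + 2(+0.6) = -0.4Δ_oct = -0.4 × 184 = -74 kJ/mol.
Tetrahedral: e^3 t2^3, CFSE = 3(−0.6) + 3(+0.4) = -0.6Δₜ = -0.6 × (4/9) × 184 = -49 kJ/mol.
OSPE = CFSE(oct) − CFSE(tet) = -74 − (-49) = -25 kJ/mol.

-25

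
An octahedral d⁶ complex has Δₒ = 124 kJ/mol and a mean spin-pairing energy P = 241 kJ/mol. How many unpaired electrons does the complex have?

Since Δₒ = 124 kJ/mol < P = 241 kJ/mol, the complex adopts the high-spin configuration.
Configuration: t₂g⁴ eg².
Unpaired electrons: 4.

4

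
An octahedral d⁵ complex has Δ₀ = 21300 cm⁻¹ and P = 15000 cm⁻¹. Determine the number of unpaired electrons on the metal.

Here Δ₀ > P (21300 > 15000), so the low-spin state is favoured.
That gives t₂g⁵ eg⁰.
Unpaired electrons: 1.

1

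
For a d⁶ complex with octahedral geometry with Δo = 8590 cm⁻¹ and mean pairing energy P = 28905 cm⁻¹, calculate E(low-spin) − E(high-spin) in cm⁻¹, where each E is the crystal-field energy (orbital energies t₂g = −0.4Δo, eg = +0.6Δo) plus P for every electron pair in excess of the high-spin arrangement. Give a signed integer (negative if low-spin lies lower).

40630

High-spin d⁶ fills as t₂g⁴ eg² with CFSE 4(−0.4) + 2(+0.6) = -0.4Δo = -3436 cm⁻¹.
Low-spin t₂g⁶ eg⁰ gives -2.4Δo = -20616 cm⁻¹, but forming 2 extra pairs costs 2P = 57810 cm⁻¹, so E(LS) = -20616 + 57810 = 37194 cm⁻¹.
E(LS) − E(HS) = 37194 − (-3436) = 40630 cm⁻¹.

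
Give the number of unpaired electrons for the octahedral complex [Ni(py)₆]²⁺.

py is neutral, so the +2 overall charge sits on Ni: oxidation state +2.
Ni²⁺: group 10, so d-count = 10 − 2 = 8.
Configuration: t₂g⁶ eg², giving 2 unpaired electrons.

2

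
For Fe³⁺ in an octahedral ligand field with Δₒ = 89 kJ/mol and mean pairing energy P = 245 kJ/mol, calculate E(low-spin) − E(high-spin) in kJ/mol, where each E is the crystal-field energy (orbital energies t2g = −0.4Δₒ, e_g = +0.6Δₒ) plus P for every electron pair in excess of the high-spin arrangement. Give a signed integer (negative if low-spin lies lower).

Fe sits in group 8; removing 3 electrons leaves Fe³⁺ with 8 − 3 = 5 d electrons.
In the high-spin limit (t2g^3 e_g^2) the orbital term is 0.0Δₒ = 0 kJ/mol, with no excess pairing.
Low-spin: t2g^5 e_g^0, orbital CFSE = -2.0Δₒ = -178 kJ/mol; plus 2 excess pairs × P = +490 kJ/mol; total 312 kJ/mol.
The difference is 312 − (0) = 312 kJ/mol, so high-spin lies lower.

312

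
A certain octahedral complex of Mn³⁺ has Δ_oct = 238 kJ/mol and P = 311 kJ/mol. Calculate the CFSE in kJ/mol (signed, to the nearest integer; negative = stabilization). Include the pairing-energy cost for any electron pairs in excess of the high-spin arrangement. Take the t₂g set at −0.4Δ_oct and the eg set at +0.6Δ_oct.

-143

Mn is in group 7, so Mn³⁺ is d⁴ (7 − 3 = 4).
With Δ_oct < P the complex is high-spin.
Configuration: t₂g³ eg¹.
Orbital CFSE = -0.6Δ_oct = -0.6 × 238 = -143 kJ/mol.
High-spin has no excess pairs, so no pairing correction applies.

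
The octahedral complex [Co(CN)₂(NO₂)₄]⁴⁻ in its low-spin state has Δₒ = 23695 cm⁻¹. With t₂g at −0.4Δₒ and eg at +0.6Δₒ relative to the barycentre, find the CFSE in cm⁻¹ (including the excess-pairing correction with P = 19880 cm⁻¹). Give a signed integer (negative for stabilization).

Ligand charges: 2×(-1) from CN⁻ and 4×(-1) from NO₂⁻ sum to -6; with overall charge -4, Co is +2.
Co²⁺: group 9, so d-count = 9 − 2 = 7.
The d⁷ electrons fill as t₂g⁶ eg¹.
CFSE(orbital) = 6×(-0.4Δₒ) + 1×(0.6Δₒ) = -1.8Δₒ; with Δₒ = 23695 cm⁻¹ that is -42651 cm⁻¹.
Pairing penalty: 3 pairs vs 2 in the high-spin reference → 1 extra × P = 19880 cm⁻¹.
Overall CFSE = -42651 + 19880 = -22771 cm⁻¹.

-22771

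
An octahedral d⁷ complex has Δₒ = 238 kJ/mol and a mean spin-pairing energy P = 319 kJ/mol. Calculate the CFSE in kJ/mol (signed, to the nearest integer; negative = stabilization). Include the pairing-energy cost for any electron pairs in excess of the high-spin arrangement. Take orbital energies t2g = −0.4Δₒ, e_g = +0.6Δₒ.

-190

Here Δₒ < P (238 < 319), so the high-spin state is favoured.
Filling d⁷ accordingly: t2g^5 e_g^2.
Orbital CFSE = -0.8Δₒ = -0.8 × 238 = -190 kJ/mol.
High-spin has no excess pairs, so no pairing correction applies.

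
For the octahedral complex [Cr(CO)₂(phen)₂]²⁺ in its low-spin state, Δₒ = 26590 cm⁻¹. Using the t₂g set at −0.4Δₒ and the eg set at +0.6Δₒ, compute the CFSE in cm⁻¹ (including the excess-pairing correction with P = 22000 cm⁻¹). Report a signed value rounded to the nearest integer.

Ligand charges: 2×(+0) from CO and 2×(+0) from phen sum to +0; with overall charge +2, Cr is +2.
Group 6 minus oxidation state +2 gives a d⁴ configuration for Cr²⁺.
Configuration: t₂g⁴ eg⁰.
CFSE(orbital) = 4×(-0.4Δₒ) + 0×(0.6Δₒ) = -1.6Δₒ; with Δₒ = 26590 cm⁻¹ that is -42544 cm⁻¹.
High-spin d⁴ would be t₂g³ eg¹ with 0 pairs; low-spin has 1, so 1 excess pair costs +1P = +22000 cm⁻¹.
Overall CFSE = -42544 + 22000 = -20544 cm⁻¹.

-20544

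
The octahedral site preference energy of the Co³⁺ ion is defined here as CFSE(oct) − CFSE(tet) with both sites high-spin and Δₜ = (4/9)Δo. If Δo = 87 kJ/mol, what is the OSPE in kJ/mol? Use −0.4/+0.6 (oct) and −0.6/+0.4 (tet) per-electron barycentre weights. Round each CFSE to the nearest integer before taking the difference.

Group 9 minus oxidation state +3 gives a d⁶ configuration for Co³⁺.
In an octahedral site d⁶ (HS) is t2g^4 e_g^2, giving CFSE(oct) = -0.4Δo = -35 kJ/mol.
In a tetrahedral site the filling is e^3 t2^3: CFSE(tet) = -0.6Δₜ = -0.6 × (4/9)(87) = -23 kJ/mol.
OSPE = -35 − (-23) = -12 kJ/mol.

-12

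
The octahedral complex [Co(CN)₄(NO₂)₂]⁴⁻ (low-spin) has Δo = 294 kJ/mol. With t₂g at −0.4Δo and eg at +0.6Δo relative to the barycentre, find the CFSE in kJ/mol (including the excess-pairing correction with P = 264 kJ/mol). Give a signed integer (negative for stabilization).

Ligand charges: 4×(-1) from CN⁻ and 2×(-1) from NO₂⁻ sum to -6; with overall charge -4, Co is +2.
Group 9 minus oxidation state +2 gives a d⁷ configuration for Co²⁺.
Electron filling gives t₂g⁶ eg¹.
Orbital CFSE = 6(-0.4) + 1(0.6) = -1.8Δo = -1.8 × 294 = -529 kJ/mol.
High-spin d⁷ would be t₂g⁵ eg² with 2 pairs; low-spin has 3, so 1 excess pair costs +1P = +264 kJ/mol.
Combining: -529 + 264 = -265 kJ/mol.

-265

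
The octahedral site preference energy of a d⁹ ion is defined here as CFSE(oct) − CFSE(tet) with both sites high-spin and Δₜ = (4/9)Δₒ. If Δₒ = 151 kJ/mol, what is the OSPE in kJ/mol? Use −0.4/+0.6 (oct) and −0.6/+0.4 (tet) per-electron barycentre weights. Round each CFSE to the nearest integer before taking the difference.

Octahedral (high-spin): t₂g⁶ eg³, CFSE = 6(−0.4) + 3(+0.6) = -0.6Δₒ = -0.6 × 151 = -91 kJ/mol.
In a tetrahedral site the filling is e⁴ t₂⁵: CFSE(tet) = -0.4Δₜ = -0.4 × (4/9)(151) = -27 kJ/mol.
OSPE = -91 − (-27) = -64 kJ/mol.

-64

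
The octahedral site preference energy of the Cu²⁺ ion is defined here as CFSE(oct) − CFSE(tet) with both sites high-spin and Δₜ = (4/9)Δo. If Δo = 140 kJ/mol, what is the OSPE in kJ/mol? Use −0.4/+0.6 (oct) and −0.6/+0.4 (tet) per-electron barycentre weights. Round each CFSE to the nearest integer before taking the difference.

Cu²⁺: group 11, so d-count = 11 − 2 = 9.
In an octahedral site d⁹ (HS) is t₂g⁶ eg³, giving CFSE(oct) = -0.6Δo = -84 kJ/mol.
Tetrahedral e⁴ t₂⁵ gives -0.4Δₜ = -0.4 × (4/9) × 140 = -25 kJ/mol.
OSPE = -84 − (-25) = -59 kJ/mol.

-59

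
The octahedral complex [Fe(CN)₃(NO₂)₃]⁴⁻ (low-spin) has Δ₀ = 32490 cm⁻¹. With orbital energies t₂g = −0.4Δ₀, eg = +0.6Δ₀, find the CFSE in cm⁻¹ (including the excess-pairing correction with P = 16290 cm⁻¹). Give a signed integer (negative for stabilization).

-45396

Ligand charges: 3×(-1) from CN⁻ and 3×(-1) from NO₂⁻ sum to -6; with overall charge -4, Fe is +2.
Fe sits in group 8; removing 2 electrons leaves Fe²⁺ with 8 − 2 = 6 d electrons.
Configuration: t₂g⁶ eg⁰.
CFSE(orbital) = 6×(-0.4Δ₀) + 0×(0.6Δ₀) = -2.4Δ₀; with Δ₀ = 32490 cm⁻¹ that is -77976 cm⁻¹.
Relative to high-spin t₂g⁴ eg² (1 paired), the low-spin configuration has 2 additional pairs, contributing +2 × 16290 = +32580 cm⁻¹.
Net CFSE = -77976 + 32580 = -45396 cm⁻¹.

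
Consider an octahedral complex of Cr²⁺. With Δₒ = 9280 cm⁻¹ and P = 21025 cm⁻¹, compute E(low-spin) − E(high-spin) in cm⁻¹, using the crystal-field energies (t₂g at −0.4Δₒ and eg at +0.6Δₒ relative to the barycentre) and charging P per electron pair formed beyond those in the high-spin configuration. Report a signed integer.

11745

Cr²⁺: group 6, so d-count = 6 − 2 = 4.
High-spin: t₂g³ eg¹, CFSE = -0.6Δₒ = -5568 cm⁻¹.
Low-spin t₂g⁴ eg⁰ gives -1.6Δₒ = -14848 cm⁻¹, but forming 1 extra pair costs 1P = 21025 cm⁻¹, so E(LS) = -14848 + 21025 = 6177 cm⁻¹.
E(LS) − E(HS) = 6177 − (-5568) = 11745 cm⁻¹.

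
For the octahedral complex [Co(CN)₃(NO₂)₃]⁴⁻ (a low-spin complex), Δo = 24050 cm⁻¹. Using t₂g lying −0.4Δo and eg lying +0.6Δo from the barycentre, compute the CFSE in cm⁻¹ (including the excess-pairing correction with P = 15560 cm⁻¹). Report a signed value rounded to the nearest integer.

-27730

Ligand charges: 3×(-1) from CN⁻ and 3×(-1) from NO₂⁻ sum to -6; with overall charge -4, Co is +2.
Group 9 minus oxidation state +2 gives a d⁷ configuration for Co²⁺.
Electron filling gives t₂g⁶ eg¹.
CFSE(orbital) = 6×(-0.4Δo) + 1×(0.6Δo) = -1.8Δo; with Δo = 24050 cm⁻¹ that is -43290 cm⁻¹.
Pairing penalty: 3 pairs vs 2 in the high-spin reference → 1 extra × P = 15560 cm⁻¹.
Net CFSE = -43290 + 15560 = -27730 cm⁻¹.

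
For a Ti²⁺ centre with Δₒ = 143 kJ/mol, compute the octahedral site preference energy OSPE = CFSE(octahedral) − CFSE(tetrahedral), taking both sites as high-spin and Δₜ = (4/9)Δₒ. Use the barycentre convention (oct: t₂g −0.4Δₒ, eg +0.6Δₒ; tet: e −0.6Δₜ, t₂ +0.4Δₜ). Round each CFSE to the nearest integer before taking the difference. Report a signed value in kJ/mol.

Ti is in group 4, so Ti²⁺ is d² (4 − 2 = 2).
In an octahedral site d² (HS) is t2g^2 e_g^0, giving CFSE(oct) = -0.8Δₒ = -114 kJ/mol.
In a tetrahedral site the filling is e^2 t2^0: CFSE(tet) = -1.2Δₜ = -1.2 × (4/9)(143) = -76 kJ/mol.
OSPE = CFSE(oct) − CFSE(tet) = -114 − (-76) = -38 kJ/mol.

-38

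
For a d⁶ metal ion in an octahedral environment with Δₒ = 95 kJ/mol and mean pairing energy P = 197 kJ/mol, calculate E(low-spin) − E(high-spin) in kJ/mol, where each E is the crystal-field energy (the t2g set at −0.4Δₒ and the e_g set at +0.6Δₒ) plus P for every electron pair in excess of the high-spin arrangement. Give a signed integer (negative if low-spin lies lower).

In the high-spin limit (t2g^4 e_g^2) the orbital term is -0.4Δₒ = -38 kJ/mol, with no excess pairing.
Low-spin: t2g^6 e_g^0, orbital CFSE = -2.4Δₒ = -228 kJ/mol; plus 2 excess pairs × P = +394 kJ/mol; total 166 kJ/mol.
E(LS) − E(HS) = 166 − (-38) = 204 kJ/mol.

204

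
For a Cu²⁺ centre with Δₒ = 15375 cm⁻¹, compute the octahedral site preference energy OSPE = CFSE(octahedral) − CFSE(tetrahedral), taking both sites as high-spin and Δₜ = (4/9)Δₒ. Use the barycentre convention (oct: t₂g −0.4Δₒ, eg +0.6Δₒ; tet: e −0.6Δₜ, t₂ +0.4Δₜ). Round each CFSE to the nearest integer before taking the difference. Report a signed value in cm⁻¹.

-6492

Cu is in group 11, so Cu²⁺ is d⁹ (11 − 2 = 9).
Octahedral (high-spin): t₂g⁶ eg³, CFSE = 6(−0.4) + 3(+0.6) = -0.6Δₒ = -0.6 × 15375 = -9225 cm⁻¹.
In a tetrahedral site the filling is e⁴ t₂⁵: CFSE(tet) = -0.4Δₜ = -0.4 × (4/9)(15375) = -2733 cm⁻¹.
OSPE = -9225 − (-2733) = -6492 cm⁻¹.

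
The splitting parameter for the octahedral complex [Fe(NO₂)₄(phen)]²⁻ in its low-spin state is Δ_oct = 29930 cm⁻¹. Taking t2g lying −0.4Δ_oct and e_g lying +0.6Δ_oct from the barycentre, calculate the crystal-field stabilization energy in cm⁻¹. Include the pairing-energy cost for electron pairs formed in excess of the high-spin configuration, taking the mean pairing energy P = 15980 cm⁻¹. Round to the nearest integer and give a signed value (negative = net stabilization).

-39872

Ligand charges: 4×(-1) from NO₂⁻ and 1×(+0) from phen sum to -4; with overall charge -2, Fe is +2.
Fe²⁺: group 8, so d-count = 8 − 2 = 6.
Configuration: t2g^6 e_g^0.
The orbital stabilization is -2.4Δ_oct = -2.4 × 29930 = -71832 cm⁻¹.
Pairing penalty: 3 pairs vs 1 in the high-spin reference → 2 extra × P = 31960 cm⁻¹.
Combining: -71832 + 31960 = -39872 cm⁻¹.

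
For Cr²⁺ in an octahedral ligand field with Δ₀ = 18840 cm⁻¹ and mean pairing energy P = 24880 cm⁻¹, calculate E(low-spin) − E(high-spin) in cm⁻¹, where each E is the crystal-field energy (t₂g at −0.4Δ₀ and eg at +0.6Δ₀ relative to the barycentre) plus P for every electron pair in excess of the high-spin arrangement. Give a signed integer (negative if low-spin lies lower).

6040

Cr is in group 6, so Cr²⁺ is d⁴ (6 − 2 = 4).
High-spin d⁴ fills as t₂g³ eg¹ with CFSE 3(−0.4) + 1(+0.6) = -0.6Δ₀ = -11304 cm⁻¹.
Low-spin: t₂g⁴ eg⁰, orbital CFSE = -1.6Δ₀ = -30144 cm⁻¹; plus 1 excess pair × P = +24880 cm⁻¹; total -5264 cm⁻¹.
Thus E(LS) − E(HS) = 6040 cm⁻¹.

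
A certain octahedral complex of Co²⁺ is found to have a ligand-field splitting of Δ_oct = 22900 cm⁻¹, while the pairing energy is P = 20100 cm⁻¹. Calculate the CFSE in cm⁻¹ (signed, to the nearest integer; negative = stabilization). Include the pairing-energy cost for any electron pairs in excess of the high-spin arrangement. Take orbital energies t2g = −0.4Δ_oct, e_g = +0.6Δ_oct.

Group 9 minus oxidation state +2 gives a d⁷ configuration for Co²⁺.
Here Δ_oct > P (22900 > 20100), so the low-spin state is favoured.
Filling d⁷ accordingly: t2g^6 e_g^1.
Orbital CFSE = -1.8Δ_oct = -1.8 × 22900 = -41220 cm⁻¹.
Excess pairs vs high-spin: 3 − 2 = 1; pairing cost = +20100 cm⁻¹.
Net CFSE = -41220 + 20100 = -21120 cm⁻¹.

-21120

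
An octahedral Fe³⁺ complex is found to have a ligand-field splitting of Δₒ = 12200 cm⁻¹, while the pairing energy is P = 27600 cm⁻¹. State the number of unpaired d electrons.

Fe sits in group 8; removing 3 electrons leaves Fe³⁺ with 8 − 3 = 5 d electrons.
Since Δₒ = 12200 cm⁻¹ < P = 27600 cm⁻¹, the complex adopts the high-spin configuration.
That gives t2g^3 e_g^2.
Unpaired electrons: 5.

5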